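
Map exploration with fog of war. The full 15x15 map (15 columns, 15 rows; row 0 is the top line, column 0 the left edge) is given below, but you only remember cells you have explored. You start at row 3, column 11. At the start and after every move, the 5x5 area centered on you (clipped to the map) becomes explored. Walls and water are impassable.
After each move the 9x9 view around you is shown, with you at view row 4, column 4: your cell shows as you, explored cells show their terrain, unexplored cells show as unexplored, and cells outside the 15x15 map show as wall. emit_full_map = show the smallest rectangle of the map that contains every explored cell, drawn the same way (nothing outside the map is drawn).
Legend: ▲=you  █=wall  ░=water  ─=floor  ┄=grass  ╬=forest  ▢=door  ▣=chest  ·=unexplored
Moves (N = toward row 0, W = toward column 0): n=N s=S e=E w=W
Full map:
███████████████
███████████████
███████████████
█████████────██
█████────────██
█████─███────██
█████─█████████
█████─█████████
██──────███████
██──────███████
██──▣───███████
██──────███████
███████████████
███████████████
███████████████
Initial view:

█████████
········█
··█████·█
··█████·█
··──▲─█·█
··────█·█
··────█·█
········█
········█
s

········█
··█████·█
··█████·█
··────█·█
··──▲─█·█
··────█·█
··█████·█
········█
········█

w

·········
···█████·
··██████·
··█────█·
··──▲──█·
··█────█·
··██████·
·········
·········

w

·········
····█████
··███████
··██────█
··──▲───█
··██────█
··███████
·········
·········

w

·········
·····████
··███████
··███────
··──▲────
··███────
··███████
·········
·········

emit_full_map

···█████
████████
███────█
──▲────█
███────█
████████

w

·········
······███
··███████
··████───
··──▲────
··─███───
··─██████
·········
·········

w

·········
·······██
··███████
··█████──
··█─▲────
··█─███──
··█─█████
·········
·········

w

·········
········█
··███████
··██████─
··██▲────
··██─███─
··██─████
·········
·········

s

········█
··███████
··██████─
··██─────
··██▲███─
··██─████
··██─██··
·········
·········

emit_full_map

······█████
███████████
██████────█
██────────█
██▲███────█
██─████████
██─██······


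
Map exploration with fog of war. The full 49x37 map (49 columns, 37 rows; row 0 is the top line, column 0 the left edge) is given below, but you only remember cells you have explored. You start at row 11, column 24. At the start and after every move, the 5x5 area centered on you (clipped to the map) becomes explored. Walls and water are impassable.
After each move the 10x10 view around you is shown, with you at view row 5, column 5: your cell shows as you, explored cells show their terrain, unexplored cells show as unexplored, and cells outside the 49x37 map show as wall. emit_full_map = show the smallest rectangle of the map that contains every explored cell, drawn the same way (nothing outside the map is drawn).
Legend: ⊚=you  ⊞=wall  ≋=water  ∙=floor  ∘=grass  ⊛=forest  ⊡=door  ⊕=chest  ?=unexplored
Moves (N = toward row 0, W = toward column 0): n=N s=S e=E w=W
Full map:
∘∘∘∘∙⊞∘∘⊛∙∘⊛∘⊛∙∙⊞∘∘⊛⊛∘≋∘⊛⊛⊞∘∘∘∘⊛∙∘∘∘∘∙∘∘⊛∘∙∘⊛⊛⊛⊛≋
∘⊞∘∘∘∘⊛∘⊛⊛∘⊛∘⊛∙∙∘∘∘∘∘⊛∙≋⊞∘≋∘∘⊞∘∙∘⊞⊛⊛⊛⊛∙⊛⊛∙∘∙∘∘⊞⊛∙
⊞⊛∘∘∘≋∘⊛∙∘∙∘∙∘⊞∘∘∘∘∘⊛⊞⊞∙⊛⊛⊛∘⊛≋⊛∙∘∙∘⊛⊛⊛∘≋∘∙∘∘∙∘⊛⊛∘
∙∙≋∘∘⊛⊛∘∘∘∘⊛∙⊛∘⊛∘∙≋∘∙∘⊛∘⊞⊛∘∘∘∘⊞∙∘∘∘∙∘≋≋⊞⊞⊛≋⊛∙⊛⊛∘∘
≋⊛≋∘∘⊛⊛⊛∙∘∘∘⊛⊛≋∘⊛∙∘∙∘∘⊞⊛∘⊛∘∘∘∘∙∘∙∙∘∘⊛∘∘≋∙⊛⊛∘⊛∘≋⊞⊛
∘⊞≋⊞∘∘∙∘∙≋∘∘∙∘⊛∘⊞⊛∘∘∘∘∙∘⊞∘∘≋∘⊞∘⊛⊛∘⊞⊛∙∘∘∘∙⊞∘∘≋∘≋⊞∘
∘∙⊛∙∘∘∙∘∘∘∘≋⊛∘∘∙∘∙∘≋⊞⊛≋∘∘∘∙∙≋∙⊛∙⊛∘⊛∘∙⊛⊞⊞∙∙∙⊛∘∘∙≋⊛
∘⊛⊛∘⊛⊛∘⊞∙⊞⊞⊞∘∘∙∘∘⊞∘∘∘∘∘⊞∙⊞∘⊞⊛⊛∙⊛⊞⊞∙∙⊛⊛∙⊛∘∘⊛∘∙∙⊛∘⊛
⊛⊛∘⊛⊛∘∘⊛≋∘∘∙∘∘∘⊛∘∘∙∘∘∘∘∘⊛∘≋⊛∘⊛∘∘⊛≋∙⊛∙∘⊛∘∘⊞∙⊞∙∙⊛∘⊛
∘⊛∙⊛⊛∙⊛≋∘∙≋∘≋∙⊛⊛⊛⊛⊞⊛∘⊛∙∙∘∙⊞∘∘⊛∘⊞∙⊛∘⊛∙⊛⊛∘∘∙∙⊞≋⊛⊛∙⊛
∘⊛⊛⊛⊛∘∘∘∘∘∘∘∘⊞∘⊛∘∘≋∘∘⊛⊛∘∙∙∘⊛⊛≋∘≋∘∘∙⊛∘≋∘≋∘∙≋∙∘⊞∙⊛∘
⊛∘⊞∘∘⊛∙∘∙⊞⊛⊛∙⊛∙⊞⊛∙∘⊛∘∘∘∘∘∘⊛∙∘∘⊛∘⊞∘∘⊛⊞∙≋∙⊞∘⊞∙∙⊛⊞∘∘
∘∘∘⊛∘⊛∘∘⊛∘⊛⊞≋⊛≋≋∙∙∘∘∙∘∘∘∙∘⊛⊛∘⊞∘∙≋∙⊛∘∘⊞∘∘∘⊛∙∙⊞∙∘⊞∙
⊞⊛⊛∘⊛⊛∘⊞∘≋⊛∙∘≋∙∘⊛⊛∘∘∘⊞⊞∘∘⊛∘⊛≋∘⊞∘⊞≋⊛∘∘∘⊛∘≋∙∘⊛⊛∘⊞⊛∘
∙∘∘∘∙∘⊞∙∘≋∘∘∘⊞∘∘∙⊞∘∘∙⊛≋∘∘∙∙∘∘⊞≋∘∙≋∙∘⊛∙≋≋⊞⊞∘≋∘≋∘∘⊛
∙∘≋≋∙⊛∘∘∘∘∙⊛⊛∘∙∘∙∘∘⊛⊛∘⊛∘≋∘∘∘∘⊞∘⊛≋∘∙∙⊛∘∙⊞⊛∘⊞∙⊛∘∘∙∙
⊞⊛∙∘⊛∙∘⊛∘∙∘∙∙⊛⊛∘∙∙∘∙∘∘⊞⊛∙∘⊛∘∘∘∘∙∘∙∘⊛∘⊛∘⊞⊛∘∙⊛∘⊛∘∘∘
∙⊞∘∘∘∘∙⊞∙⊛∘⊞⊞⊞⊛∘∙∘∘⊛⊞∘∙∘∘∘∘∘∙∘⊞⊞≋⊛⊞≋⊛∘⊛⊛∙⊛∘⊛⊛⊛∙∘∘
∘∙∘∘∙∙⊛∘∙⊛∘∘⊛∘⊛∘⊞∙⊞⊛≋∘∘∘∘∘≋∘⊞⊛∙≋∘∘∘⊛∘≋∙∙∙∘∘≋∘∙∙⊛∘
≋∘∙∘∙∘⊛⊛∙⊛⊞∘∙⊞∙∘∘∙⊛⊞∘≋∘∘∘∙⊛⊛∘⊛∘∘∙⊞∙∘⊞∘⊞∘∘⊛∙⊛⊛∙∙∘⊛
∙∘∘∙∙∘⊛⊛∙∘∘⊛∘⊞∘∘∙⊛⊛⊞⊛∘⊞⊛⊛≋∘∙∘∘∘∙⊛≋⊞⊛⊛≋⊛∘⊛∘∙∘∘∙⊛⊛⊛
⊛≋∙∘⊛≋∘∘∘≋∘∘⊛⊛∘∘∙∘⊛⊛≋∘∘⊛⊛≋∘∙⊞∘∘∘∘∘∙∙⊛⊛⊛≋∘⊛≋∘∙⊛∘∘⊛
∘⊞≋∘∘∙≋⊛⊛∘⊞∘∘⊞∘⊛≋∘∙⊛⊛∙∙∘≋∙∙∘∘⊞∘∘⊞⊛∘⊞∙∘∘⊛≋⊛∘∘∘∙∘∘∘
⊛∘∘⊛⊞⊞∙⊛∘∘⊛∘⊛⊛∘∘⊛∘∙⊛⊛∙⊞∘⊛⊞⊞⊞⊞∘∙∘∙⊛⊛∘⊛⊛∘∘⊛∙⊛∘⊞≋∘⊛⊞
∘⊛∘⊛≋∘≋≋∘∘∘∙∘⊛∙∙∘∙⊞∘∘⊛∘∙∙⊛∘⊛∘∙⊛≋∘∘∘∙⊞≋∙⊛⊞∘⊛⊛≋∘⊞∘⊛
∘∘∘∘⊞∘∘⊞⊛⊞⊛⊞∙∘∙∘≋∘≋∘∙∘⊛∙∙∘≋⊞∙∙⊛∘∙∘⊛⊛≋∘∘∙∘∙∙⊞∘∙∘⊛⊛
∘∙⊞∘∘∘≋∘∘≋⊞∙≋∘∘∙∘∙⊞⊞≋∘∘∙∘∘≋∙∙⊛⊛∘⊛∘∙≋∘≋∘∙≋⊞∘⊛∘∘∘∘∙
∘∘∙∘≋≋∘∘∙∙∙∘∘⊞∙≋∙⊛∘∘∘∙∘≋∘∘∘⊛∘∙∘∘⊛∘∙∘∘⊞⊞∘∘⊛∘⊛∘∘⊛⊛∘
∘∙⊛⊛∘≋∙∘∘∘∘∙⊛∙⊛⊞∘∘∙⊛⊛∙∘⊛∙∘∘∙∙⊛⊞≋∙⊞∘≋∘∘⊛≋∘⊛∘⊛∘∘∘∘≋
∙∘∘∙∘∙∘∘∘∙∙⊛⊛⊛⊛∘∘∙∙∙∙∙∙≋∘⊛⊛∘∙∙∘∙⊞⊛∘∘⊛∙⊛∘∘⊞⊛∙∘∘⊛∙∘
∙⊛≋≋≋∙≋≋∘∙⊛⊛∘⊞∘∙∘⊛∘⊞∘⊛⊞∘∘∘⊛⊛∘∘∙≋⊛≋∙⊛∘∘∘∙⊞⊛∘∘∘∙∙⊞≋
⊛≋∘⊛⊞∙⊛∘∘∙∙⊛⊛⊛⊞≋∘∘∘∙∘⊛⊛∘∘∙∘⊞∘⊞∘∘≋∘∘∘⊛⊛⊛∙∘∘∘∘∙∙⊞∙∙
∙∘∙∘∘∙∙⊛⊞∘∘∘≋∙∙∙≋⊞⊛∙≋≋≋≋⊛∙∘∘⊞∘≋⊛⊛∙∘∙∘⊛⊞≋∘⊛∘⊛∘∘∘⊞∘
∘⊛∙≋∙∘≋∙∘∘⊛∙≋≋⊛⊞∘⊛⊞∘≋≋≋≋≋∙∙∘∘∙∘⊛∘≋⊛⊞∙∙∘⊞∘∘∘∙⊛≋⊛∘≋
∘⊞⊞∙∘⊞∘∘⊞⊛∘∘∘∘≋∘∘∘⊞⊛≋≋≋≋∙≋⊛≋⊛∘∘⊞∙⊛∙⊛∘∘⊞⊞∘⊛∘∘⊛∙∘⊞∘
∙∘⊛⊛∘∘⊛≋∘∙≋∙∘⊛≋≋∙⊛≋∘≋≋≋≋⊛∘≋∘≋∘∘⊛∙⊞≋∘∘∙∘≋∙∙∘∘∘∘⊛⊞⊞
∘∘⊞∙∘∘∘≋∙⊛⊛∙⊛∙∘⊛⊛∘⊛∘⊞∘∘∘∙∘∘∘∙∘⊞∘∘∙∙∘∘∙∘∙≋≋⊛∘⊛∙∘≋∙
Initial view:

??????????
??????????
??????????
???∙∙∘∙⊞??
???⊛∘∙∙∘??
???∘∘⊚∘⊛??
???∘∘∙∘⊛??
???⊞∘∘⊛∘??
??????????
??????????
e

??????????
??????????
??????????
??∙∙∘∙⊞∘??
??⊛∘∙∙∘⊛??
??∘∘∘⊚⊛∙??
??∘∘∙∘⊛⊛??
??⊞∘∘⊛∘⊛??
??????????
??????????

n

??????????
??????????
??????????
???∘⊛∘≋⊛??
??∙∙∘∙⊞∘??
??⊛∘∙⊚∘⊛??
??∘∘∘∘⊛∙??
??∘∘∙∘⊛⊛??
??⊞∘∘⊛∘⊛??
??????????

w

??????????
??????????
??????????
???∘∘⊛∘≋⊛?
???∙∙∘∙⊞∘?
???⊛∘⊚∙∘⊛?
???∘∘∘∘⊛∙?
???∘∘∙∘⊛⊛?
???⊞∘∘⊛∘⊛?
??????????

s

??????????
??????????
???∘∘⊛∘≋⊛?
???∙∙∘∙⊞∘?
???⊛∘∙∙∘⊛?
???∘∘⊚∘⊛∙?
???∘∘∙∘⊛⊛?
???⊞∘∘⊛∘⊛?
??????????
??????????

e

??????????
??????????
??∘∘⊛∘≋⊛??
??∙∙∘∙⊞∘??
??⊛∘∙∙∘⊛??
??∘∘∘⊚⊛∙??
??∘∘∙∘⊛⊛??
??⊞∘∘⊛∘⊛??
??????????
??????????

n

??????????
??????????
??????????
??∘∘⊛∘≋⊛??
??∙∙∘∙⊞∘??
??⊛∘∙⊚∘⊛??
??∘∘∘∘⊛∙??
??∘∘∙∘⊛⊛??
??⊞∘∘⊛∘⊛??
??????????

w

??????????
??????????
??????????
???∘∘⊛∘≋⊛?
???∙∙∘∙⊞∘?
???⊛∘⊚∙∘⊛?
???∘∘∘∘⊛∙?
???∘∘∙∘⊛⊛?
???⊞∘∘⊛∘⊛?
??????????

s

??????????
??????????
???∘∘⊛∘≋⊛?
???∙∙∘∙⊞∘?
???⊛∘∙∙∘⊛?
???∘∘⊚∘⊛∙?
???∘∘∙∘⊛⊛?
???⊞∘∘⊛∘⊛?
??????????
??????????

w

??????????
??????????
????∘∘⊛∘≋⊛
???⊛∙∙∘∙⊞∘
???⊛⊛∘∙∙∘⊛
???∘∘⊚∘∘⊛∙
???∘∘∘∙∘⊛⊛
???⊞⊞∘∘⊛∘⊛
??????????
??????????

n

??????????
??????????
??????????
???∘∘∘⊛∘≋⊛
???⊛∙∙∘∙⊞∘
???⊛⊛⊚∙∙∘⊛
???∘∘∘∘∘⊛∙
???∘∘∘∙∘⊛⊛
???⊞⊞∘∘⊛∘⊛
??????????

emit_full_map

∘∘∘⊛∘≋⊛
⊛∙∙∘∙⊞∘
⊛⊛⊚∙∙∘⊛
∘∘∘∘∘⊛∙
∘∘∘∙∘⊛⊛
⊞⊞∘∘⊛∘⊛

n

??????????
??????????
??????????
???∘∘⊞∙⊞??
???∘∘∘⊛∘≋⊛
???⊛∙⊚∘∙⊞∘
???⊛⊛∘∙∙∘⊛
???∘∘∘∘∘⊛∙
???∘∘∘∙∘⊛⊛
???⊞⊞∘∘⊛∘⊛

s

??????????
??????????
???∘∘⊞∙⊞??
???∘∘∘⊛∘≋⊛
???⊛∙∙∘∙⊞∘
???⊛⊛⊚∙∙∘⊛
???∘∘∘∘∘⊛∙
???∘∘∘∙∘⊛⊛
???⊞⊞∘∘⊛∘⊛
??????????

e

??????????
??????????
??∘∘⊞∙⊞???
??∘∘∘⊛∘≋⊛?
??⊛∙∙∘∙⊞∘?
??⊛⊛∘⊚∙∘⊛?
??∘∘∘∘∘⊛∙?
??∘∘∘∙∘⊛⊛?
??⊞⊞∘∘⊛∘⊛?
??????????

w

??????????
??????????
???∘∘⊞∙⊞??
???∘∘∘⊛∘≋⊛
???⊛∙∙∘∙⊞∘
???⊛⊛⊚∙∙∘⊛
???∘∘∘∘∘⊛∙
???∘∘∘∙∘⊛⊛
???⊞⊞∘∘⊛∘⊛
??????????

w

??????????
??????????
????∘∘⊞∙⊞?
???∘∘∘∘⊛∘≋
???∘⊛∙∙∘∙⊞
???∘⊛⊚∘∙∙∘
???∘∘∘∘∘∘⊛
???∙∘∘∘∙∘⊛
????⊞⊞∘∘⊛∘
??????????

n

??????????
??????????
??????????
???∘∘∘⊞∙⊞?
???∘∘∘∘⊛∘≋
???∘⊛⊚∙∘∙⊞
???∘⊛⊛∘∙∙∘
???∘∘∘∘∘∘⊛
???∙∘∘∘∙∘⊛
????⊞⊞∘∘⊛∘

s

??????????
??????????
???∘∘∘⊞∙⊞?
???∘∘∘∘⊛∘≋
???∘⊛∙∙∘∙⊞
???∘⊛⊚∘∙∙∘
???∘∘∘∘∘∘⊛
???∙∘∘∘∙∘⊛
????⊞⊞∘∘⊛∘
??????????

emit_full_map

∘∘∘⊞∙⊞??
∘∘∘∘⊛∘≋⊛
∘⊛∙∙∘∙⊞∘
∘⊛⊚∘∙∙∘⊛
∘∘∘∘∘∘⊛∙
∙∘∘∘∙∘⊛⊛
?⊞⊞∘∘⊛∘⊛

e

??????????
??????????
??∘∘∘⊞∙⊞??
??∘∘∘∘⊛∘≋⊛
??∘⊛∙∙∘∙⊞∘
??∘⊛⊛⊚∙∙∘⊛
??∘∘∘∘∘∘⊛∙
??∙∘∘∘∙∘⊛⊛
???⊞⊞∘∘⊛∘⊛
??????????

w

??????????
??????????
???∘∘∘⊞∙⊞?
???∘∘∘∘⊛∘≋
???∘⊛∙∙∘∙⊞
???∘⊛⊚∘∙∙∘
???∘∘∘∘∘∘⊛
???∙∘∘∘∙∘⊛
????⊞⊞∘∘⊛∘
??????????

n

??????????
??????????
??????????
???∘∘∘⊞∙⊞?
???∘∘∘∘⊛∘≋
???∘⊛⊚∙∘∙⊞
???∘⊛⊛∘∙∙∘
???∘∘∘∘∘∘⊛
???∙∘∘∘∙∘⊛
????⊞⊞∘∘⊛∘

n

??????????
??????????
??????????
???⊞⊛≋∘∘??
???∘∘∘⊞∙⊞?
???∘∘⊚∘⊛∘≋
???∘⊛∙∙∘∙⊞
???∘⊛⊛∘∙∙∘
???∘∘∘∘∘∘⊛
???∙∘∘∘∙∘⊛

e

??????????
??????????
??????????
??⊞⊛≋∘∘∘??
??∘∘∘⊞∙⊞??
??∘∘∘⊚⊛∘≋⊛
??∘⊛∙∙∘∙⊞∘
??∘⊛⊛∘∙∙∘⊛
??∘∘∘∘∘∘⊛∙
??∙∘∘∘∙∘⊛⊛

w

??????????
??????????
??????????
???⊞⊛≋∘∘∘?
???∘∘∘⊞∙⊞?
???∘∘⊚∘⊛∘≋
???∘⊛∙∙∘∙⊞
???∘⊛⊛∘∙∙∘
???∘∘∘∘∘∘⊛
???∙∘∘∘∙∘⊛

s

??????????
??????????
???⊞⊛≋∘∘∘?
???∘∘∘⊞∙⊞?
???∘∘∘∘⊛∘≋
???∘⊛⊚∙∘∙⊞
???∘⊛⊛∘∙∙∘
???∘∘∘∘∘∘⊛
???∙∘∘∘∙∘⊛
????⊞⊞∘∘⊛∘

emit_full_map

⊞⊛≋∘∘∘??
∘∘∘⊞∙⊞??
∘∘∘∘⊛∘≋⊛
∘⊛⊚∙∘∙⊞∘
∘⊛⊛∘∙∙∘⊛
∘∘∘∘∘∘⊛∙
∙∘∘∘∙∘⊛⊛
?⊞⊞∘∘⊛∘⊛

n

??????????
??????????
??????????
???⊞⊛≋∘∘∘?
???∘∘∘⊞∙⊞?
???∘∘⊚∘⊛∘≋
???∘⊛∙∙∘∙⊞
???∘⊛⊛∘∙∙∘
???∘∘∘∘∘∘⊛
???∙∘∘∘∙∘⊛

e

??????????
??????????
??????????
??⊞⊛≋∘∘∘??
??∘∘∘⊞∙⊞??
??∘∘∘⊚⊛∘≋⊛
??∘⊛∙∙∘∙⊞∘
??∘⊛⊛∘∙∙∘⊛
??∘∘∘∘∘∘⊛∙
??∙∘∘∘∙∘⊛⊛


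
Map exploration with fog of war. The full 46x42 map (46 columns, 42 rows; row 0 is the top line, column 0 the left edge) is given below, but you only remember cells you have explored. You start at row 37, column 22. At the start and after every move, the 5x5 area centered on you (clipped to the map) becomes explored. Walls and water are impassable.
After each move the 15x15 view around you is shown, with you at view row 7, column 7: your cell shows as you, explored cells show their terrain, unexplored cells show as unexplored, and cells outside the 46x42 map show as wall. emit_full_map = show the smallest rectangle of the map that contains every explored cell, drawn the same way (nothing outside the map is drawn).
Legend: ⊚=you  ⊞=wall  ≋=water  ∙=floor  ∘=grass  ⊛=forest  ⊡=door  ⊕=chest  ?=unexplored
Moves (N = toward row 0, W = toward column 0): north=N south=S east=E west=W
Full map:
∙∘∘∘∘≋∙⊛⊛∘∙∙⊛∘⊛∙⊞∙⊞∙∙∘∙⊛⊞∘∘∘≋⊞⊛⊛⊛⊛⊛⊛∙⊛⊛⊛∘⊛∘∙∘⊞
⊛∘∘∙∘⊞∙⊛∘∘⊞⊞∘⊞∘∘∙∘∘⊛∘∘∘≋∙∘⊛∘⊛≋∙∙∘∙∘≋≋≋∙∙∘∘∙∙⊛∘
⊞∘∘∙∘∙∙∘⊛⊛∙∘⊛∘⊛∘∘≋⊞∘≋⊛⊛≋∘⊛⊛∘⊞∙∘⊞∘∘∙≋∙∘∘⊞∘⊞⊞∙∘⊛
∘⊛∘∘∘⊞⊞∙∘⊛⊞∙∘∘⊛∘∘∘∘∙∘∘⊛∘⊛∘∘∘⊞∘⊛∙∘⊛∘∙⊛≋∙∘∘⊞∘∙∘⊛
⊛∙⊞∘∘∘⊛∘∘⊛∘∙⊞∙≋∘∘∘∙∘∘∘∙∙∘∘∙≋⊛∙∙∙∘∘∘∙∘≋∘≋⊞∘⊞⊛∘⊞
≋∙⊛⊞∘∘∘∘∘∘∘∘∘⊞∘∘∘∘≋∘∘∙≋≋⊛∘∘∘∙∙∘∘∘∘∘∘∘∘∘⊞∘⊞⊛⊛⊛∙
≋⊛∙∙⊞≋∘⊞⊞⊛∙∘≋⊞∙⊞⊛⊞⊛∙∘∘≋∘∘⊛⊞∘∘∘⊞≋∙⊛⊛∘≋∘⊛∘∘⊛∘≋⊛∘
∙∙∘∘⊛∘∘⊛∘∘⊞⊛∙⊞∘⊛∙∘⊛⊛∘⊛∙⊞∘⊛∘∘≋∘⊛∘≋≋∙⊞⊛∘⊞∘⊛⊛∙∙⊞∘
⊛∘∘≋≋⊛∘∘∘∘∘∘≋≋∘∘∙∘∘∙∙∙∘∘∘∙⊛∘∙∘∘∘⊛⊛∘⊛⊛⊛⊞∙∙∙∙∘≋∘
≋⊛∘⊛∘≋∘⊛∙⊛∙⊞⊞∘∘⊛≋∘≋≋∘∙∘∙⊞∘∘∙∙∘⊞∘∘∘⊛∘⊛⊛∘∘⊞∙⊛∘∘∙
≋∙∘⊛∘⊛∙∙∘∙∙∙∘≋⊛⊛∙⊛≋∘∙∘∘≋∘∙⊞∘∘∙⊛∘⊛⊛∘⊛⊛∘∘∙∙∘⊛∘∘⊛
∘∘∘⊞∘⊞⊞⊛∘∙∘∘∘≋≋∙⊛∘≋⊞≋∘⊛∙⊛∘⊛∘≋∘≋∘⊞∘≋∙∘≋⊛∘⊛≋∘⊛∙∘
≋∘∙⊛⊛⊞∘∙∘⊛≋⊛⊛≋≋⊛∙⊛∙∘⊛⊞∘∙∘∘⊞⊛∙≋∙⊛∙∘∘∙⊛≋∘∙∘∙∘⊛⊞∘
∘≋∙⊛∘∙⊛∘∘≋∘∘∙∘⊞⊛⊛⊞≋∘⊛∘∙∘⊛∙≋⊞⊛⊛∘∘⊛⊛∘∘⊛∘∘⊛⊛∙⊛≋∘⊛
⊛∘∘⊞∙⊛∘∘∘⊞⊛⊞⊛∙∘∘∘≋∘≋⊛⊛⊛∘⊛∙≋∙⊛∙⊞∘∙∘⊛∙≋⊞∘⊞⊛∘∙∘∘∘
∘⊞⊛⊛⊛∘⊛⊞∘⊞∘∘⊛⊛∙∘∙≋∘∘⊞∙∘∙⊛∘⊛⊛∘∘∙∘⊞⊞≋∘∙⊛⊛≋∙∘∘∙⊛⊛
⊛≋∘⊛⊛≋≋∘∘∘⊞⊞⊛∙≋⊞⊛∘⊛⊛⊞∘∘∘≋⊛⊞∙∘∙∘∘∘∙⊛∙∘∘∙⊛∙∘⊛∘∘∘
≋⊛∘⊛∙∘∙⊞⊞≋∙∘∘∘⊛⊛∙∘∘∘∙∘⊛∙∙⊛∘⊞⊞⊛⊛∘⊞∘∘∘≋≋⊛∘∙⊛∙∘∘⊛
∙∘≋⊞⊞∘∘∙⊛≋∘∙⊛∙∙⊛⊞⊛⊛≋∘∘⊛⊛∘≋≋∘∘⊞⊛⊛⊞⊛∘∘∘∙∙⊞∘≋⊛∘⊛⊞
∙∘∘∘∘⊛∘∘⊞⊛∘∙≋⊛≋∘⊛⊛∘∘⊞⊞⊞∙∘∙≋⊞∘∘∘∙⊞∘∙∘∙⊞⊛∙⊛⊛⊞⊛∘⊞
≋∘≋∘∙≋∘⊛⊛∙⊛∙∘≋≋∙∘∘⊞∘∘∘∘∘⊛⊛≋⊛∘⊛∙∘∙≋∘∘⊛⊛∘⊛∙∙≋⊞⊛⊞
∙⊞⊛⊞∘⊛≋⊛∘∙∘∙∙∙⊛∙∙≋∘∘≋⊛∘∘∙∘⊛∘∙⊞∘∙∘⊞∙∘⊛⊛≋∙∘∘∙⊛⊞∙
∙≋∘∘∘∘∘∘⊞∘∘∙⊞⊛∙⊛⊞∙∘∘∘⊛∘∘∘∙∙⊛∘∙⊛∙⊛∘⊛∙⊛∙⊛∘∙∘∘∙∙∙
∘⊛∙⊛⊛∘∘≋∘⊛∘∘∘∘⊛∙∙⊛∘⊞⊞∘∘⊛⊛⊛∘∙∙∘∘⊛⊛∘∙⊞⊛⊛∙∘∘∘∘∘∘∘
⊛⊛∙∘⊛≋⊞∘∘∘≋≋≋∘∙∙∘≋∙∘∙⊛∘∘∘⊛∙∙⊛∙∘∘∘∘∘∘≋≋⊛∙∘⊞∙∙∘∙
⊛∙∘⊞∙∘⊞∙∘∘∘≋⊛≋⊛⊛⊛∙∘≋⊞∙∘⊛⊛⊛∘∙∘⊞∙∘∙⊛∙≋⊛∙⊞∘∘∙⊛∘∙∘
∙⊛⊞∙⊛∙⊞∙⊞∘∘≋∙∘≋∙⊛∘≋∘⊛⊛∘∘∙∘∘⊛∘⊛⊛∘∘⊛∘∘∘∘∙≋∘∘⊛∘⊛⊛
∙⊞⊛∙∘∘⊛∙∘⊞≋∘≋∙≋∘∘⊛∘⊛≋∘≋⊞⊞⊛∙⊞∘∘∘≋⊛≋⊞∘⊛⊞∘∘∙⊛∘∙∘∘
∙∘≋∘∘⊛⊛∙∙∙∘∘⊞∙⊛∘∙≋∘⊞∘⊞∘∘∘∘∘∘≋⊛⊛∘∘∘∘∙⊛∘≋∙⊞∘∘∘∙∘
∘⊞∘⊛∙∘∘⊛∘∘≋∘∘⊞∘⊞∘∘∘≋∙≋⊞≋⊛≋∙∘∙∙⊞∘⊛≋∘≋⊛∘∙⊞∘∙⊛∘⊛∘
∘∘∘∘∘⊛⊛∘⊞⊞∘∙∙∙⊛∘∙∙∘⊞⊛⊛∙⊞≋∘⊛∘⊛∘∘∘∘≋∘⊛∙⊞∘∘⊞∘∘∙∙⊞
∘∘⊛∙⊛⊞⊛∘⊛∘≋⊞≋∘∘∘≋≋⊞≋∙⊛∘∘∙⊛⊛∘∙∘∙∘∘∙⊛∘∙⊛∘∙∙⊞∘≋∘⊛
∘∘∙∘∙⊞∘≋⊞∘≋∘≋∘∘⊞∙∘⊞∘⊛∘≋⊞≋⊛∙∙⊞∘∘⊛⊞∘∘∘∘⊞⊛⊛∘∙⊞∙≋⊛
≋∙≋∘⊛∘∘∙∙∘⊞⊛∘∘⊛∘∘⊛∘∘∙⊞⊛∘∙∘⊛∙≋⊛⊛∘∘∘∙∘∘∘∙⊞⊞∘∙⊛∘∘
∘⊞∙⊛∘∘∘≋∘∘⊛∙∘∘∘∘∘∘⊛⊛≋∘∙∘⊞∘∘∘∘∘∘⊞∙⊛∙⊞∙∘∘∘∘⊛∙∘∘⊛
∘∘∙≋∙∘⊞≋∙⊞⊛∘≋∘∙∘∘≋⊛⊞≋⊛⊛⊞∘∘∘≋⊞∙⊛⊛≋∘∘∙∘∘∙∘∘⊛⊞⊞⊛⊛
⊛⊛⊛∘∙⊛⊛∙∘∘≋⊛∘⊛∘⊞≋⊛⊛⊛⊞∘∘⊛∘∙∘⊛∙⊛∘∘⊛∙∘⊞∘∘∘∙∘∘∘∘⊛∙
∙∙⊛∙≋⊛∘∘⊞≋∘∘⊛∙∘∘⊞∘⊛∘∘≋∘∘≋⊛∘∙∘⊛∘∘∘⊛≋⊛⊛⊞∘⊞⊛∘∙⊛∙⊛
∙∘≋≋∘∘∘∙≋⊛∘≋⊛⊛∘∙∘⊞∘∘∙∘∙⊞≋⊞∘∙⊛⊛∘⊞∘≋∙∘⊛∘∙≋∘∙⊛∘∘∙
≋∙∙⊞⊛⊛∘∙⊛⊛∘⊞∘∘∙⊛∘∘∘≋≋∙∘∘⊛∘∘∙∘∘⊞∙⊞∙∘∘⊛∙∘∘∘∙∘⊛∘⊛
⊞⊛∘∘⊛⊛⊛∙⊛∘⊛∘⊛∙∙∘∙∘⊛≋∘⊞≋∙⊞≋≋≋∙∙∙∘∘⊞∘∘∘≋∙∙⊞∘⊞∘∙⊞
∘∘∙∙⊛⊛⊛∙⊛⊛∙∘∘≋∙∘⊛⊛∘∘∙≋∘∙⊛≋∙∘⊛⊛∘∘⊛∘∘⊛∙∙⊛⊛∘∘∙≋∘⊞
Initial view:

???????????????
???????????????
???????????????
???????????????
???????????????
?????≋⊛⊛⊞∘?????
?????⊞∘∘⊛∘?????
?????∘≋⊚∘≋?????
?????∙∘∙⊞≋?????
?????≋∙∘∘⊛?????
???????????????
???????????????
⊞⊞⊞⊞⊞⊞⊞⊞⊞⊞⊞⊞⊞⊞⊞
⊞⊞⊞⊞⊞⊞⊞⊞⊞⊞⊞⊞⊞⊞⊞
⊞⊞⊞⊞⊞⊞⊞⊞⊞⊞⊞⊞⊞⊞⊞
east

???????????????
???????????????
???????????????
???????????????
???????????????
????≋⊛⊛⊞∘∘?????
????⊞∘∘⊛∘∙?????
????∘≋∘⊚≋⊛?????
????∙∘∙⊞≋⊞?????
????≋∙∘∘⊛∘?????
???????????????
???????????????
⊞⊞⊞⊞⊞⊞⊞⊞⊞⊞⊞⊞⊞⊞⊞
⊞⊞⊞⊞⊞⊞⊞⊞⊞⊞⊞⊞⊞⊞⊞
⊞⊞⊞⊞⊞⊞⊞⊞⊞⊞⊞⊞⊞⊞⊞

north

???????????????
???????????????
???????????????
???????????????
???????????????
?????∘∙∘⊞∘?????
????≋⊛⊛⊞∘∘?????
????⊞∘∘⊚∘∙?????
????∘≋∘∘≋⊛?????
????∙∘∙⊞≋⊞?????
????≋∙∘∘⊛∘?????
???????????????
???????????????
⊞⊞⊞⊞⊞⊞⊞⊞⊞⊞⊞⊞⊞⊞⊞
⊞⊞⊞⊞⊞⊞⊞⊞⊞⊞⊞⊞⊞⊞⊞

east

???????????????
???????????????
???????????????
???????????????
???????????????
????∘∙∘⊞∘∘?????
???≋⊛⊛⊞∘∘∘?????
???⊞∘∘⊛⊚∙∘?????
???∘≋∘∘≋⊛∘?????
???∙∘∙⊞≋⊞∘?????
???≋∙∘∘⊛∘??????
???????????????
???????????????
⊞⊞⊞⊞⊞⊞⊞⊞⊞⊞⊞⊞⊞⊞⊞
⊞⊞⊞⊞⊞⊞⊞⊞⊞⊞⊞⊞⊞⊞⊞

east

???????????????
???????????????
???????????????
???????????????
???????????????
???∘∙∘⊞∘∘∘?????
??≋⊛⊛⊞∘∘∘≋?????
??⊞∘∘⊛∘⊚∘⊛?????
??∘≋∘∘≋⊛∘∙?????
??∙∘∙⊞≋⊞∘∙?????
??≋∙∘∘⊛∘???????
???????????????
???????????????
⊞⊞⊞⊞⊞⊞⊞⊞⊞⊞⊞⊞⊞⊞⊞
⊞⊞⊞⊞⊞⊞⊞⊞⊞⊞⊞⊞⊞⊞⊞

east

???????????????
???????????????
???????????????
???????????????
???????????????
??∘∙∘⊞∘∘∘∘?????
?≋⊛⊛⊞∘∘∘≋⊞?????
?⊞∘∘⊛∘∙⊚⊛∙?????
?∘≋∘∘≋⊛∘∙∘?????
?∙∘∙⊞≋⊞∘∙⊛?????
?≋∙∘∘⊛∘????????
???????????????
???????????????
⊞⊞⊞⊞⊞⊞⊞⊞⊞⊞⊞⊞⊞⊞⊞
⊞⊞⊞⊞⊞⊞⊞⊞⊞⊞⊞⊞⊞⊞⊞

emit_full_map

?∘∙∘⊞∘∘∘∘
≋⊛⊛⊞∘∘∘≋⊞
⊞∘∘⊛∘∙⊚⊛∙
∘≋∘∘≋⊛∘∙∘
∙∘∙⊞≋⊞∘∙⊛
≋∙∘∘⊛∘???

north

???????????????
???????????????
???????????????
???????????????
???????????????
?????∙∘⊛∙≋?????
??∘∙∘⊞∘∘∘∘?????
?≋⊛⊛⊞∘∘⊚≋⊞?????
?⊞∘∘⊛∘∙∘⊛∙?????
?∘≋∘∘≋⊛∘∙∘?????
?∙∘∙⊞≋⊞∘∙⊛?????
?≋∙∘∘⊛∘????????
???????????????
???????????????
⊞⊞⊞⊞⊞⊞⊞⊞⊞⊞⊞⊞⊞⊞⊞

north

???????????????
???????????????
???????????????
???????????????
???????????????
?????≋⊛∙∙⊞?????
?????∙∘⊛∙≋?????
??∘∙∘⊞∘⊚∘∘?????
?≋⊛⊛⊞∘∘∘≋⊞?????
?⊞∘∘⊛∘∙∘⊛∙?????
?∘≋∘∘≋⊛∘∙∘?????
?∙∘∙⊞≋⊞∘∙⊛?????
?≋∙∘∘⊛∘????????
???????????????
???????????????

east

???????????????
???????????????
???????????????
???????????????
???????????????
????≋⊛∙∙⊞∘?????
????∙∘⊛∙≋⊛?????
?∘∙∘⊞∘∘⊚∘∘?????
≋⊛⊛⊞∘∘∘≋⊞∙?????
⊞∘∘⊛∘∙∘⊛∙⊛?????
∘≋∘∘≋⊛∘∙∘??????
∙∘∙⊞≋⊞∘∙⊛??????
≋∙∘∘⊛∘?????????
???????????????
???????????????

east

???????????????
???????????????
???????????????
???????????????
???????????????
???≋⊛∙∙⊞∘∘?????
???∙∘⊛∙≋⊛⊛?????
∘∙∘⊞∘∘∘⊚∘∘?????
⊛⊛⊞∘∘∘≋⊞∙⊛?????
∘∘⊛∘∙∘⊛∙⊛∘?????
≋∘∘≋⊛∘∙∘???????
∘∙⊞≋⊞∘∙⊛???????
∙∘∘⊛∘??????????
???????????????
???????????????

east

???????????????
???????????????
???????????????
???????????????
???????????????
??≋⊛∙∙⊞∘∘⊛?????
??∙∘⊛∙≋⊛⊛∘?????
∙∘⊞∘∘∘∘⊚∘⊞?????
⊛⊞∘∘∘≋⊞∙⊛⊛?????
∘⊛∘∙∘⊛∙⊛∘∘?????
∘∘≋⊛∘∙∘????????
∙⊞≋⊞∘∙⊛????????
∘∘⊛∘???????????
???????????????
???????????????

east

???????????????
???????????????
???????????????
???????????????
???????????????
?≋⊛∙∙⊞∘∘⊛⊞?????
?∙∘⊛∙≋⊛⊛∘∘?????
∘⊞∘∘∘∘∘⊚⊞∙?????
⊞∘∘∘≋⊞∙⊛⊛≋?????
⊛∘∙∘⊛∙⊛∘∘⊛?????
∘≋⊛∘∙∘?????????
⊞≋⊞∘∙⊛?????????
∘⊛∘????????????
???????????????
???????????????

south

???????????????
???????????????
???????????????
???????????????
?≋⊛∙∙⊞∘∘⊛⊞?????
?∙∘⊛∙≋⊛⊛∘∘?????
∘⊞∘∘∘∘∘∘⊞∙?????
⊞∘∘∘≋⊞∙⊚⊛≋?????
⊛∘∙∘⊛∙⊛∘∘⊛?????
∘≋⊛∘∙∘⊛∘∘∘?????
⊞≋⊞∘∙⊛?????????
∘⊛∘????????????
???????????????
???????????????
⊞⊞⊞⊞⊞⊞⊞⊞⊞⊞⊞⊞⊞⊞⊞

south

???????????????
???????????????
???????????????
?≋⊛∙∙⊞∘∘⊛⊞?????
?∙∘⊛∙≋⊛⊛∘∘?????
∘⊞∘∘∘∘∘∘⊞∙?????
⊞∘∘∘≋⊞∙⊛⊛≋?????
⊛∘∙∘⊛∙⊛⊚∘⊛?????
∘≋⊛∘∙∘⊛∘∘∘?????
⊞≋⊞∘∙⊛⊛∘⊞∘?????
∘⊛∘????????????
???????????????
???????????????
⊞⊞⊞⊞⊞⊞⊞⊞⊞⊞⊞⊞⊞⊞⊞
⊞⊞⊞⊞⊞⊞⊞⊞⊞⊞⊞⊞⊞⊞⊞

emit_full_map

????≋⊛∙∙⊞∘∘⊛⊞
????∙∘⊛∙≋⊛⊛∘∘
?∘∙∘⊞∘∘∘∘∘∘⊞∙
≋⊛⊛⊞∘∘∘≋⊞∙⊛⊛≋
⊞∘∘⊛∘∙∘⊛∙⊛⊚∘⊛
∘≋∘∘≋⊛∘∙∘⊛∘∘∘
∙∘∙⊞≋⊞∘∙⊛⊛∘⊞∘
≋∙∘∘⊛∘???????


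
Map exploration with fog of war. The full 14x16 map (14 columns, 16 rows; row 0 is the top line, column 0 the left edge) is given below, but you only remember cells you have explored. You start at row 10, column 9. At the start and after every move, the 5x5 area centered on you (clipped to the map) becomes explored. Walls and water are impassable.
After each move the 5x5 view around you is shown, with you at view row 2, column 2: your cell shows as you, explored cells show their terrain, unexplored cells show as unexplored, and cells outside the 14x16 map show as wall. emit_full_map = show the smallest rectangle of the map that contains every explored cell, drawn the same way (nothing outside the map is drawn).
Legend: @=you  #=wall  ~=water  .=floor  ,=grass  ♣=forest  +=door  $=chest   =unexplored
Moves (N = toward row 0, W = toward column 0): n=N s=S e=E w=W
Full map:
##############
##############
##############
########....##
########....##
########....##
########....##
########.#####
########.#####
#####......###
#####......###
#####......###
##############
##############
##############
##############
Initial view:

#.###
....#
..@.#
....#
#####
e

.####
...##
..@##
...##
#####

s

...##
...##
..@##
#####
#####

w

....#
....#
..@.#
#####
#####

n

#.###
....#
..@.#
....#
#####

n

#.###
#.###
..@.#
....#
....#

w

##.##
##.##
..@..
.....
.....

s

##.##
.....
..@..
.....
#####

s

.....
.....
..@..
#####
#####

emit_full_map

##.### 
##.####
.....##
.....##
..@..##
#######
#######


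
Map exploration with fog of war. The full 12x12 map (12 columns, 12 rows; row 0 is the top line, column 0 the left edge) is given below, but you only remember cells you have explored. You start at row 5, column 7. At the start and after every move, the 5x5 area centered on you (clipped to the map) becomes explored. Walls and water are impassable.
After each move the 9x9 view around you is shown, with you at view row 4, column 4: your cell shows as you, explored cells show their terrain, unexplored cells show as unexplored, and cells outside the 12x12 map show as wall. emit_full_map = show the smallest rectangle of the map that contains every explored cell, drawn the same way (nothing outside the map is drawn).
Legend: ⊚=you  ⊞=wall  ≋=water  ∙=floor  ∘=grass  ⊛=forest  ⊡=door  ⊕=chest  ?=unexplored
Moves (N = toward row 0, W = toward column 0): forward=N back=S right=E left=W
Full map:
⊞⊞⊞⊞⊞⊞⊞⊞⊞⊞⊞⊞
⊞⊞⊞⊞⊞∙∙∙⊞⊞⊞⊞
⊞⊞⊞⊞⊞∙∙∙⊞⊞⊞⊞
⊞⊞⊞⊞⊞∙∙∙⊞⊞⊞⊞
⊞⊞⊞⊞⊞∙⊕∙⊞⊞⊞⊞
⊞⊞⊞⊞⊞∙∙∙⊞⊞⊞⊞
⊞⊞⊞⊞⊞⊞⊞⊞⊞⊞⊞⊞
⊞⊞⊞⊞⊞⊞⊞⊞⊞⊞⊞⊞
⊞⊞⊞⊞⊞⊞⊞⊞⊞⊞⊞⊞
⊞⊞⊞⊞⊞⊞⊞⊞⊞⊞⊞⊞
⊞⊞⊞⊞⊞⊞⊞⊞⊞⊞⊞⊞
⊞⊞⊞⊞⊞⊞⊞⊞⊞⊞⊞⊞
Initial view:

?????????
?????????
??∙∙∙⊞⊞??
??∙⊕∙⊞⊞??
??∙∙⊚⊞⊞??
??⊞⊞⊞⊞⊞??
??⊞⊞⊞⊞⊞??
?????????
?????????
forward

?????????
?????????
??∙∙∙⊞⊞??
??∙∙∙⊞⊞??
??∙⊕⊚⊞⊞??
??∙∙∙⊞⊞??
??⊞⊞⊞⊞⊞??
??⊞⊞⊞⊞⊞??
?????????

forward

⊞⊞⊞⊞⊞⊞⊞⊞⊞
?????????
??∙∙∙⊞⊞??
??∙∙∙⊞⊞??
??∙∙⊚⊞⊞??
??∙⊕∙⊞⊞??
??∙∙∙⊞⊞??
??⊞⊞⊞⊞⊞??
??⊞⊞⊞⊞⊞??

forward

⊞⊞⊞⊞⊞⊞⊞⊞⊞
⊞⊞⊞⊞⊞⊞⊞⊞⊞
??⊞⊞⊞⊞⊞??
??∙∙∙⊞⊞??
??∙∙⊚⊞⊞??
??∙∙∙⊞⊞??
??∙⊕∙⊞⊞??
??∙∙∙⊞⊞??
??⊞⊞⊞⊞⊞??

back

⊞⊞⊞⊞⊞⊞⊞⊞⊞
??⊞⊞⊞⊞⊞??
??∙∙∙⊞⊞??
??∙∙∙⊞⊞??
??∙∙⊚⊞⊞??
??∙⊕∙⊞⊞??
??∙∙∙⊞⊞??
??⊞⊞⊞⊞⊞??
??⊞⊞⊞⊞⊞??

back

??⊞⊞⊞⊞⊞??
??∙∙∙⊞⊞??
??∙∙∙⊞⊞??
??∙∙∙⊞⊞??
??∙⊕⊚⊞⊞??
??∙∙∙⊞⊞??
??⊞⊞⊞⊞⊞??
??⊞⊞⊞⊞⊞??
?????????

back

??∙∙∙⊞⊞??
??∙∙∙⊞⊞??
??∙∙∙⊞⊞??
??∙⊕∙⊞⊞??
??∙∙⊚⊞⊞??
??⊞⊞⊞⊞⊞??
??⊞⊞⊞⊞⊞??
?????????
?????????

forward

??⊞⊞⊞⊞⊞??
??∙∙∙⊞⊞??
??∙∙∙⊞⊞??
??∙∙∙⊞⊞??
??∙⊕⊚⊞⊞??
??∙∙∙⊞⊞??
??⊞⊞⊞⊞⊞??
??⊞⊞⊞⊞⊞??
?????????

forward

⊞⊞⊞⊞⊞⊞⊞⊞⊞
??⊞⊞⊞⊞⊞??
??∙∙∙⊞⊞??
??∙∙∙⊞⊞??
??∙∙⊚⊞⊞??
??∙⊕∙⊞⊞??
??∙∙∙⊞⊞??
??⊞⊞⊞⊞⊞??
??⊞⊞⊞⊞⊞??

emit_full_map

⊞⊞⊞⊞⊞
∙∙∙⊞⊞
∙∙∙⊞⊞
∙∙⊚⊞⊞
∙⊕∙⊞⊞
∙∙∙⊞⊞
⊞⊞⊞⊞⊞
⊞⊞⊞⊞⊞

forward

⊞⊞⊞⊞⊞⊞⊞⊞⊞
⊞⊞⊞⊞⊞⊞⊞⊞⊞
??⊞⊞⊞⊞⊞??
??∙∙∙⊞⊞??
??∙∙⊚⊞⊞??
??∙∙∙⊞⊞??
??∙⊕∙⊞⊞??
??∙∙∙⊞⊞??
??⊞⊞⊞⊞⊞??

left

⊞⊞⊞⊞⊞⊞⊞⊞⊞
⊞⊞⊞⊞⊞⊞⊞⊞⊞
??⊞⊞⊞⊞⊞⊞?
??⊞∙∙∙⊞⊞?
??⊞∙⊚∙⊞⊞?
??⊞∙∙∙⊞⊞?
??⊞∙⊕∙⊞⊞?
???∙∙∙⊞⊞?
???⊞⊞⊞⊞⊞?

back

⊞⊞⊞⊞⊞⊞⊞⊞⊞
??⊞⊞⊞⊞⊞⊞?
??⊞∙∙∙⊞⊞?
??⊞∙∙∙⊞⊞?
??⊞∙⊚∙⊞⊞?
??⊞∙⊕∙⊞⊞?
??⊞∙∙∙⊞⊞?
???⊞⊞⊞⊞⊞?
???⊞⊞⊞⊞⊞?

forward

⊞⊞⊞⊞⊞⊞⊞⊞⊞
⊞⊞⊞⊞⊞⊞⊞⊞⊞
??⊞⊞⊞⊞⊞⊞?
??⊞∙∙∙⊞⊞?
??⊞∙⊚∙⊞⊞?
??⊞∙∙∙⊞⊞?
??⊞∙⊕∙⊞⊞?
??⊞∙∙∙⊞⊞?
???⊞⊞⊞⊞⊞?

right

⊞⊞⊞⊞⊞⊞⊞⊞⊞
⊞⊞⊞⊞⊞⊞⊞⊞⊞
?⊞⊞⊞⊞⊞⊞??
?⊞∙∙∙⊞⊞??
?⊞∙∙⊚⊞⊞??
?⊞∙∙∙⊞⊞??
?⊞∙⊕∙⊞⊞??
?⊞∙∙∙⊞⊞??
??⊞⊞⊞⊞⊞??

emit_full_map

⊞⊞⊞⊞⊞⊞
⊞∙∙∙⊞⊞
⊞∙∙⊚⊞⊞
⊞∙∙∙⊞⊞
⊞∙⊕∙⊞⊞
⊞∙∙∙⊞⊞
?⊞⊞⊞⊞⊞
?⊞⊞⊞⊞⊞

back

⊞⊞⊞⊞⊞⊞⊞⊞⊞
?⊞⊞⊞⊞⊞⊞??
?⊞∙∙∙⊞⊞??
?⊞∙∙∙⊞⊞??
?⊞∙∙⊚⊞⊞??
?⊞∙⊕∙⊞⊞??
?⊞∙∙∙⊞⊞??
??⊞⊞⊞⊞⊞??
??⊞⊞⊞⊞⊞??

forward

⊞⊞⊞⊞⊞⊞⊞⊞⊞
⊞⊞⊞⊞⊞⊞⊞⊞⊞
?⊞⊞⊞⊞⊞⊞??
?⊞∙∙∙⊞⊞??
?⊞∙∙⊚⊞⊞??
?⊞∙∙∙⊞⊞??
?⊞∙⊕∙⊞⊞??
?⊞∙∙∙⊞⊞??
??⊞⊞⊞⊞⊞??

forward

⊞⊞⊞⊞⊞⊞⊞⊞⊞
⊞⊞⊞⊞⊞⊞⊞⊞⊞
⊞⊞⊞⊞⊞⊞⊞⊞⊞
?⊞⊞⊞⊞⊞⊞??
?⊞∙∙⊚⊞⊞??
?⊞∙∙∙⊞⊞??
?⊞∙∙∙⊞⊞??
?⊞∙⊕∙⊞⊞??
?⊞∙∙∙⊞⊞??

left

⊞⊞⊞⊞⊞⊞⊞⊞⊞
⊞⊞⊞⊞⊞⊞⊞⊞⊞
⊞⊞⊞⊞⊞⊞⊞⊞⊞
??⊞⊞⊞⊞⊞⊞?
??⊞∙⊚∙⊞⊞?
??⊞∙∙∙⊞⊞?
??⊞∙∙∙⊞⊞?
??⊞∙⊕∙⊞⊞?
??⊞∙∙∙⊞⊞?

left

⊞⊞⊞⊞⊞⊞⊞⊞⊞
⊞⊞⊞⊞⊞⊞⊞⊞⊞
⊞⊞⊞⊞⊞⊞⊞⊞⊞
??⊞⊞⊞⊞⊞⊞⊞
??⊞⊞⊚∙∙⊞⊞
??⊞⊞∙∙∙⊞⊞
??⊞⊞∙∙∙⊞⊞
???⊞∙⊕∙⊞⊞
???⊞∙∙∙⊞⊞

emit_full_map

⊞⊞⊞⊞⊞⊞⊞
⊞⊞⊚∙∙⊞⊞
⊞⊞∙∙∙⊞⊞
⊞⊞∙∙∙⊞⊞
?⊞∙⊕∙⊞⊞
?⊞∙∙∙⊞⊞
??⊞⊞⊞⊞⊞
??⊞⊞⊞⊞⊞


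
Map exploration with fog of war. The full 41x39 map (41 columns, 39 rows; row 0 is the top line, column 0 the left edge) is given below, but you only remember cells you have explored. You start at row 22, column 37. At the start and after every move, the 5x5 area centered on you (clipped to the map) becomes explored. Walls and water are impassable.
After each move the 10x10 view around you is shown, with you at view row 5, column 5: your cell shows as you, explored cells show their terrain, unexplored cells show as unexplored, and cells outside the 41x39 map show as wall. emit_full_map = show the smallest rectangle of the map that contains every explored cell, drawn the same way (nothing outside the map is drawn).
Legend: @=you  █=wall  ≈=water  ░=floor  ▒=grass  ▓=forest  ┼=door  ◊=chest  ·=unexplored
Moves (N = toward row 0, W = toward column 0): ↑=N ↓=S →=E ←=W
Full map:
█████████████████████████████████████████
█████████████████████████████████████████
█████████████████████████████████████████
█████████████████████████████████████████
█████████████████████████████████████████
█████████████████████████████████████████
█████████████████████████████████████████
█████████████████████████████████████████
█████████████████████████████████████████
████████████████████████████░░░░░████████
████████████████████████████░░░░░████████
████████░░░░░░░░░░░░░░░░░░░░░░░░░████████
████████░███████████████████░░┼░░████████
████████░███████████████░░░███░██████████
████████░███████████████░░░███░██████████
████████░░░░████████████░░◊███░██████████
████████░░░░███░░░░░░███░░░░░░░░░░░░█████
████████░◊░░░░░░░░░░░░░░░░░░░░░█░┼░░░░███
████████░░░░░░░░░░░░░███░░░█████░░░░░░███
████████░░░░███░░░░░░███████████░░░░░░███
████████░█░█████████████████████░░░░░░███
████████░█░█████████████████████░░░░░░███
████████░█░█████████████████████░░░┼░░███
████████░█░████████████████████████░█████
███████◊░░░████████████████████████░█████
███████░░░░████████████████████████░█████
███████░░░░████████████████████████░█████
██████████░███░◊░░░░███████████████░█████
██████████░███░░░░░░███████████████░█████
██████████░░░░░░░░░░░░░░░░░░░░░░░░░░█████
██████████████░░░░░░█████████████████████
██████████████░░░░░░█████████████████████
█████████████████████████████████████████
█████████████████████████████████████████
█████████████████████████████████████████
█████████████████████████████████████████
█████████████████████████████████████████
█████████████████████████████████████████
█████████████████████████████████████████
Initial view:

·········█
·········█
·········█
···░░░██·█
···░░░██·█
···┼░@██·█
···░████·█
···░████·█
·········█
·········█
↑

·········█
·········█
·········█
···░░░██·█
···░░░██·█
···░░@██·█
···┼░░██·█
···░████·█
···░████·█
·········█

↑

·········█
·········█
·········█
···░░░██·█
···░░░██·█
···░░@██·█
···░░░██·█
···┼░░██·█
···░████·█
···░████·█

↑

·········█
·········█
·········█
···░░░██·█
···░░░██·█
···░░@██·█
···░░░██·█
···░░░██·█
···┼░░██·█
···░████·█

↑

·········█
·········█
·········█
···░████·█
···░░░██·█
···░░@██·█
···░░░██·█
···░░░██·█
···░░░██·█
···┼░░██·█

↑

·········█
·········█
·········█
···█████·█
···░████·█
···░░@██·█
···░░░██·█
···░░░██·█
···░░░██·█
···░░░██·█

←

··········
··········
··········
···██████·
···░░████·
···░░@░██·
···░░░░██·
···░░░░██·
····░░░██·
····░░░██·

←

··········
··········
··········
···███████
···░░░████
···┼░@░░██
···░░░░░██
···░░░░░██
·····░░░██
·····░░░██

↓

··········
··········
···███████
···░░░████
···┼░░░░██
···░░@░░██
···░░░░░██
···░░░░░██
·····░░░██
·····┼░░██

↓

··········
···███████
···░░░████
···┼░░░░██
···░░░░░██
···░░@░░██
···░░░░░██
···░░░░░██
·····┼░░██
·····░████

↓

···███████
···░░░████
···┼░░░░██
···░░░░░██
···░░░░░██
···░░@░░██
···░░░░░██
···░░┼░░██
·····░████
·····░████

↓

···░░░████
···┼░░░░██
···░░░░░██
···░░░░░██
···░░░░░██
···░░@░░██
···░░┼░░██
···██░████
·····░████
··········

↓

···┼░░░░██
···░░░░░██
···░░░░░██
···░░░░░██
···░░░░░██
···░░@░░██
···██░████
···██░████
··········
··········

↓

···░░░░░██
···░░░░░██
···░░░░░██
···░░░░░██
···░░┼░░██
···██@████
···██░████
···██░██··
··········
··········

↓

···░░░░░██
···░░░░░██
···░░░░░██
···░░┼░░██
···██░████
···██@████
···██░██··
···██░██··
··········
··········

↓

···░░░░░██
···░░░░░██
···░░┼░░██
···██░████
···██░████
···██@██··
···██░██··
···██░██··
··········
··········

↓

···░░░░░██
···░░┼░░██
···██░████
···██░████
···██░██··
···██@██··
···██░██··
···██░██··
··········
··········

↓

···░░┼░░██
···██░████
···██░████
···██░██··
···██░██··
···██@██··
···██░██··
···░░░██··
··········
··········

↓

···██░████
···██░████
···██░██··
···██░██··
···██░██··
···██@██··
···░░░██··
···█████··
··········
··········

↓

···██░████
···██░██··
···██░██··
···██░██··
···██░██··
···░░@██··
···█████··
···█████··
··········
··········

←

····██░███
····██░██·
····██░██·
···███░██·
···███░██·
···░░@░██·
···██████·
···██████·
··········
··········

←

·····██░██
·····██░██
·····██░██
···████░██
···████░██
···░░@░░██
···███████
···███████
··········
··········

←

······██░█
······██░█
······██░█
···█████░█
···█████░█
···░░@░░░█
···███████
···███████
··········
··········

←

·······██░
·······██░
·······██░
···██████░
···██████░
···░░@░░░░
···███████
···███████
··········
··········

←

········██
········██
········██
···███████
···███████
···░░@░░░░
···███████
···███████
··········
··········

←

·········█
·········█
·········█
···███████
···███████
···░░@░░░░
···███████
···███████
··········
··········

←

··········
··········
··········
···███████
···███████
···░░@░░░░
···███████
···███████
··········
··········

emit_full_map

·······███████
·······░░░████
·······┼░░░░██
·······░░░░░██
·······░░░░░██
·······░░░░░██
·······░░░░░██
·······░░┼░░██
·······██░████
·······██░████
·······██░██··
·······██░██··
█████████░██··
█████████░██··
░░@░░░░░░░██··
████████████··
████████████··

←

··········
··········
··········
···███████
···███████
···░░@░░░░
···███████
···███████
··········
··········
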